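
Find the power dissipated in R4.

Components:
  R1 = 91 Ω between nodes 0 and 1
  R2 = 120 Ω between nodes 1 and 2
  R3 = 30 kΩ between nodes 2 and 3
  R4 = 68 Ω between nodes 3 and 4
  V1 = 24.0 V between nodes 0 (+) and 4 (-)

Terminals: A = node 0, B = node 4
Nodal analysis, taking node 4 as the 0 V reference.
Source V1 fixes V_0 = 24 V.
KCL at each unknown node (sum of currents leaving = 0; resistances in Ω):
  Node 1: (V_1 - 24)/91 + (V_1 - V_2)/120 = 0
  Node 2: (V_2 - V_1)/120 + (V_2 - V_3)/30000 = 0
  Node 3: (V_3 - V_2)/30000 + (V_3 - 0)/68 = 0
Collecting terms (coefficients in siemens):
  0.01932·V_1 - 0.008333·V_2 = 0.2637
  0.008367·V_2 - 0.008333·V_1 - 0.00003333·V_3 = 0
  0.01474·V_3 - 0.00003333·V_2 = 0
Solving these 3 simultaneous equations (Gaussian elimination) gives:
  V_1 = 23.93 V, V_2 = 23.83 V, V_3 = 0.0539 V
I_R4 = (V_3 - V_4)/R4 = (0.0539 - 0)/68 = 0.0007926 A
P_R4 = I_R4² × R4 = (0.0007926)² × 68 = 0.00004272 W

Final answer: 4.272e-05 W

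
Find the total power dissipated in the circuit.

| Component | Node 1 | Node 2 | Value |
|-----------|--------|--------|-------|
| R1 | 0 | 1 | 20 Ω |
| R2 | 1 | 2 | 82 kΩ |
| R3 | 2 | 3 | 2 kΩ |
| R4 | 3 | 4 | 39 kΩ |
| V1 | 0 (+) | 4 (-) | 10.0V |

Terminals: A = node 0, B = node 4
Nodal analysis, taking node 4 as the 0 V reference.
Source V1 fixes V_0 = 10 V.
KCL at each unknown node (sum of currents leaving = 0; resistances in Ω):
  Node 1: (V_1 - 10)/20 + (V_1 - V_2)/82000 = 0
  Node 2: (V_2 - V_1)/82000 + (V_2 - V_3)/2000 = 0
  Node 3: (V_3 - V_2)/2000 + (V_3 - 0)/39000 = 0
Collecting terms (coefficients in siemens):
  0.05001·V_1 - 0.0000122·V_2 = 0.5
  0.0005122·V_2 - 0.0000122·V_1 - 0.0005·V_3 = 0
  0.0005256·V_3 - 0.0005·V_2 = 0
Solving these 3 simultaneous equations (Gaussian elimination) gives:
  V_1 = 9.998 V, V_2 = 3.333 V, V_3 = 3.17 V
Power in each resistor, P = (ΔV)²/R:
  P_R1 = (10 - 9.998)²/20 = 0.0000001322 W
  P_R2 = (9.998 - 3.333)²/82000 = 0.0005418 W
  P_R3 = (3.333 - 3.17)²/2000 = 0.00001322 W
  P_R4 = (3.17 - 0)²/39000 = 0.0002577 W
P_total = P_R1 + P_R2 + P_R3 + P_R4 = 0.0008129 W

Final answer: 0.0008129 W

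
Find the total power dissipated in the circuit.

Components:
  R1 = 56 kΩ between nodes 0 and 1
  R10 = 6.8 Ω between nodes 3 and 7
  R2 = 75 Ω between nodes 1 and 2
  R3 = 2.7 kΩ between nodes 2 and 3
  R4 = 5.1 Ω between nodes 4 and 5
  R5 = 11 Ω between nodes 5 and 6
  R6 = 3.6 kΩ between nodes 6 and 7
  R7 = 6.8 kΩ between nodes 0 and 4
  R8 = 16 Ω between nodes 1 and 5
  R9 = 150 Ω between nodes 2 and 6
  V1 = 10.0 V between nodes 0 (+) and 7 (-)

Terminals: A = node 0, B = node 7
Nodal analysis, taking node 7 as the 0 V reference.
Source V1 fixes V_0 = 10 V.
KCL at each unknown node (sum of currents leaving = 0; resistances in Ω):
  Node 1: (V_1 - 10)/56000 + (V_1 - V_2)/75 + (V_1 - V_5)/16 = 0
  Node 2: (V_2 - V_1)/75 + (V_2 - V_3)/2700 + (V_2 - V_6)/150 = 0
  Node 3: (V_3 - V_2)/2700 + (V_3 - 0)/6.8 = 0
  Node 4: (V_4 - V_5)/5.1 + (V_4 - 10)/6800 = 0
  Node 5: (V_5 - V_4)/5.1 + (V_5 - V_6)/11 + (V_5 - V_1)/16 = 0
  Node 6: (V_6 - V_5)/11 + (V_6 - 0)/3600 + (V_6 - V_2)/150 = 0
Collecting terms (coefficients in siemens):
  0.07585·V_1 - 0.01333·V_2 - 0.0625·V_5 = 0.0001786
  0.02037·V_2 - 0.01333·V_1 - 0.0003704·V_3 - 0.006667·V_6 = 0
  0.1474·V_3 - 0.0003704·V_2 = 0
  0.1962·V_4 - 0.1961·V_5 = 0.001471
  0.3495·V_5 - 0.0625·V_1 - 0.1961·V_4 - 0.09091·V_6 = 0
  0.09785·V_6 - 0.006667·V_2 - 0.09091·V_5 = 0
Solving these 6 simultaneous equations (Gaussian elimination) gives:
  V_1 = 2.047 V, V_2 = 2.009 V, V_3 = 0.005046 V, V_4 = 2.059 V
  V_5 = 2.053 V, V_6 = 2.044 V
Power in each resistor, P = (ΔV)²/R:
  P_R1 = (10 - 2.047)²/56000 = 0.00113 W
  P_R2 = (2.047 - 2.009)²/75 = 0.00001935 W
  P_R3 = (2.009 - 0.005046)²/2700 = 0.001487 W
  P_R4 = (2.059 - 2.053)²/5.1 = 0.000006956 W
  P_R5 = (2.053 - 2.044)²/11 = 0.000007074 W
  P_R6 = (2.044 - 0)²/3600 = 0.00116 W
  P_R7 = (10 - 2.059)²/6800 = 0.009274 W
  P_R8 = (2.047 - 2.053)²/16 = 0.000002142 W
  P_R9 = (2.009 - 2.044)²/150 = 0.000008227 W
  P_R10 = (0.005046 - 0)²/6.8 = 0.000003745 W
P_total = P_R1 + P_R2 + P_R3 + P_R4 + P_R5 + P_R6 + P_R7 + P_R8 + P_R9 + P_R10 = 0.0131 W

Final answer: 0.0131 W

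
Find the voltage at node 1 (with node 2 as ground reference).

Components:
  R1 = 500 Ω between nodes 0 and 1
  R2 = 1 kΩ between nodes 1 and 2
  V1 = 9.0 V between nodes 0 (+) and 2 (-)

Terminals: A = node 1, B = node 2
Nodal analysis, taking node 2 as the 0 V reference.
Source V1 fixes V_0 = 9 V.
KCL at each unknown node (sum of currents leaving = 0; resistances in Ω):
  Node 1: (V_1 - 9)/500 + (V_1 - 0)/1000 = 0
Collecting terms: 0.003 × V_1 = 0.018  =>  V_1 = 6 V
The requested potential is V_1 = 6 V.

Final answer: V_1 = 6 V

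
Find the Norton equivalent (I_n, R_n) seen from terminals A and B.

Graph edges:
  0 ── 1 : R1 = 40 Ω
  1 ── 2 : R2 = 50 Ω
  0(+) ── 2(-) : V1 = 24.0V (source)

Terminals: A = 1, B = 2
Find the Thévenin equivalent first; then I_n = V_th/R_th and R_n = R_th.
Step 1 — V_th is the open-circuit voltage V_A - V_B (nothing connected across the terminals).
Nodal analysis, taking node 2 as the 0 V reference.
Source V1 fixes V_0 = 24 V.
KCL at each unknown node (sum of currents leaving = 0; resistances in Ω):
  Node 1: (V_1 - 24)/40 + (V_1 - 0)/50 = 0
Collecting terms: 0.045 × V_1 = 0.6  =>  V_1 = 13.33 V
V_th = V_1 - V_2 = 13.33 - 0 = 13.33 V
Step 2 — R_th: zero the source — replace V1 by a short circuit (node 2 merges into node 0) — and find the resistance seen between A (node 1) and B (node 0).
Reduce the network between node 1 (A) and node 0 (B) by series/parallel combination:
  Rp1 = R1 ‖ R2 (parallel, both between nodes 0 and 1) = 1/(1/40 + 1/50) = 22.22 Ω
R_th = 22.22 Ω
I_n = V_th/R_th = 13.33/22.22 = 0.6 A, and R_n = R_th = 22.22 Ω

Final answer: I_n = 0.6 A, R_n = 22.22 Ω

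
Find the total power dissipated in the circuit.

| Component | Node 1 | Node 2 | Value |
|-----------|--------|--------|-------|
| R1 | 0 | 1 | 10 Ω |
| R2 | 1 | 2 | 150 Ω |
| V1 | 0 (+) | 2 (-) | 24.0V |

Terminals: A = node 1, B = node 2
Nodal analysis, taking node 2 as the 0 V reference.
Source V1 fixes V_0 = 24 V.
KCL at each unknown node (sum of currents leaving = 0; resistances in Ω):
  Node 1: (V_1 - 24)/10 + (V_1 - 0)/150 = 0
Collecting terms: 0.1067 × V_1 = 2.4  =>  V_1 = 22.5 V
Power in each resistor, P = (ΔV)²/R:
  P_R1 = (24 - 22.5)²/10 = 0.225 W
  P_R2 = (22.5 - 0)²/150 = 3.375 W
P_total = P_R1 + P_R2 = 3.6 W

Final answer: 3.6 W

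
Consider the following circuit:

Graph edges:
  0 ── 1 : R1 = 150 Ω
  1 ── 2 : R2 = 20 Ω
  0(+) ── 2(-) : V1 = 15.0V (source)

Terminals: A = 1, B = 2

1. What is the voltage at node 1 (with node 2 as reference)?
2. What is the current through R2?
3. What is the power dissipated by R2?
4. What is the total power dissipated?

Nodal analysis, taking node 2 as the 0 V reference.
Source V1 fixes V_0 = 15 V.
KCL at each unknown node (sum of currents leaving = 0; resistances in Ω):
  Node 1: (V_1 - 15)/150 + (V_1 - 0)/20 = 0
Collecting terms: 0.05667 × V_1 = 0.1  =>  V_1 = 1.765 V
Part 1:
  Read off the nodal solution: V_1 = 1.765 V
Part 2:
  I_R2 = (V_1 - V_2)/R2 = (1.765 - 0)/20 = 0.08824 A
  Magnitude: I_R2 = 0.08824 A
Part 3:
  I_R2 = (V_1 - V_2)/R2 = (1.765 - 0)/20 = 0.08824 A
  P_R2 = I_R2² × R2 = (0.08824)² × 20 = 0.1557 W
Part 4:
  Power in each resistor, P = (ΔV)²/R:
    P_R1 = (15 - 1.765)²/150 = 1.168 W
    P_R2 = (1.765 - 0)²/20 = 0.1557 W
  P_total = P_R1 + P_R2 = 1.324 W

Final answers:
1. V_1 = 1.765 V
2. I_R2 = 0.08824 A
3. P_R2 = 0.1557 W
4. P_total = 1.324 W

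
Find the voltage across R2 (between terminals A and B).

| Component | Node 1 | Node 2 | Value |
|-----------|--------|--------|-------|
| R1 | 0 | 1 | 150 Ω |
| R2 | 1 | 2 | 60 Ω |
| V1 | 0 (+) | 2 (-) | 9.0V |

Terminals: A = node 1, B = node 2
R1 and R2 are in series across V1 (node 0 → node 1 → node 2), and the output A–B is taken across R2, so this is a voltage divider.
Series current: I = V1/(R1 + R2) = 9/(150 + 60) = 9/210 = 0.04286 A
V_R2 = I × R2 = V1 × R2/(R1 + R2) = 9 × 60/210 = 2.571 V

Final answer: 2.571 V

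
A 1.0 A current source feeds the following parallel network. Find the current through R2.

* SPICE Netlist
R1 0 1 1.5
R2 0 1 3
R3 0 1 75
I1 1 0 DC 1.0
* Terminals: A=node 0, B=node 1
All resistors sit directly between nodes 0 and 1, so they are in parallel and share one voltage V; the full source current 1 A splits among them.
1/R_par = 1/1.5 + 1/3 + 1/75 = 1.013 S  =>  R_par = 0.9868 Ω
V = I × R_par = 1 × 0.9868 = 0.9868 V
I_R2 = V/R2 = 0.9868/3 = 0.3289 A

Final answer: 0.3289 A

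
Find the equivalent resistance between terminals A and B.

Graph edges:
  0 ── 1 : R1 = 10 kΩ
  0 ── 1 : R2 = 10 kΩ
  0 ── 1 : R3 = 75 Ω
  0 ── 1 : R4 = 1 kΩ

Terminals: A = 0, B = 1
Reduce the network between node 0 (A) and node 1 (B) by series/parallel combination:
  Rp1 = R1 ‖ R2 ‖ R3 ‖ R4 (parallel, all between nodes 0 and 1) = 1/(1/10000 + 1/10000 + 1/75 + 1/1000) = 68.81 Ω
R_eq = 68.81 Ω

Final answer: 68.81 Ω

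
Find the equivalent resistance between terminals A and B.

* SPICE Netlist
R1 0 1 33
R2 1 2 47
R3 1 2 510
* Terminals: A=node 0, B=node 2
Reduce the network between node 0 (A) and node 2 (B) by series/parallel combination:
  Rp1 = R2 ‖ R3 (parallel, both between nodes 1 and 2) = 1/(1/47 + 1/510) = 43.03 Ω
  Rs1 = R1 + Rp1 (series, joined only at node 1) = 33 + 43.03 = 76.03 Ω
R_eq = 76.03 Ω

Final answer: 76.03 Ω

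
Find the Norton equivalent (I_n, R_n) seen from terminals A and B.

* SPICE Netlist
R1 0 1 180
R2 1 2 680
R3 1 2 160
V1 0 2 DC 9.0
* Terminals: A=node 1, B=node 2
Find the Thévenin equivalent first; then I_n = V_th/R_th and R_n = R_th.
Step 1 — V_th is the open-circuit voltage V_A - V_B (nothing connected across the terminals).
Nodal analysis, taking node 2 as the 0 V reference.
Source V1 fixes V_0 = 9 V.
KCL at each unknown node (sum of currents leaving = 0; resistances in Ω):
  Node 1: (V_1 - 9)/180 + (V_1 - 0)/680 + (V_1 - 0)/160 = 0
Collecting terms: 0.01328 × V_1 = 0.05  =>  V_1 = 3.766 V
V_th = V_1 - V_2 = 3.766 - 0 = 3.766 V
Step 2 — R_th: zero the source — replace V1 by a short circuit (node 2 merges into node 0) — and find the resistance seen between A (node 1) and B (node 0).
Reduce the network between node 1 (A) and node 0 (B) by series/parallel combination:
  Rp1 = R1 ‖ R2 ‖ R3 (parallel, all between nodes 0 and 1) = 1/(1/180 + 1/680 + 1/160) = 75.32 Ω
R_th = 75.32 Ω
I_n = V_th/R_th = 3.766/75.32 = 0.05 A, and R_n = R_th = 75.32 Ω

Final answer: I_n = 0.05 A, R_n = 75.32 Ω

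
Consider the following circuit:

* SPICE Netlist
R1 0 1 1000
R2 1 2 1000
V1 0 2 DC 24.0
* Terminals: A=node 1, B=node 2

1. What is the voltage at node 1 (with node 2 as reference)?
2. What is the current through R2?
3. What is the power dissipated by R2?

Nodal analysis, taking node 2 as the 0 V reference.
Source V1 fixes V_0 = 24 V.
KCL at each unknown node (sum of currents leaving = 0; resistances in Ω):
  Node 1: (V_1 - 24)/1000 + (V_1 - 0)/1000 = 0
Collecting terms: 0.002 × V_1 = 0.024  =>  V_1 = 12 V
Part 1:
  Read off the nodal solution: V_1 = 12 V
Part 2:
  I_R2 = (V_1 - V_2)/R2 = (12 - 0)/1000 = 0.012 A
  Magnitude: I_R2 = 0.012 A
Part 3:
  I_R2 = (V_1 - V_2)/R2 = (12 - 0)/1000 = 0.012 A
  P_R2 = I_R2² × R2 = (0.012)² × 1000 = 0.144 W

Final answers:
1. V_1 = 12 V
2. I_R2 = 0.012 A
3. P_R2 = 0.144 W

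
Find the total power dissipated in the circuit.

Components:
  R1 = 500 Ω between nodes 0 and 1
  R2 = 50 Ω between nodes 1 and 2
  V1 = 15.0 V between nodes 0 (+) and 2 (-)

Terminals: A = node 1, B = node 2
Nodal analysis, taking node 2 as the 0 V reference.
Source V1 fixes V_0 = 15 V.
KCL at each unknown node (sum of currents leaving = 0; resistances in Ω):
  Node 1: (V_1 - 15)/500 + (V_1 - 0)/50 = 0
Collecting terms: 0.022 × V_1 = 0.03  =>  V_1 = 1.364 V
Power in each resistor, P = (ΔV)²/R:
  P_R1 = (15 - 1.364)²/500 = 0.3719 W
  P_R2 = (1.364 - 0)²/50 = 0.03719 W
P_total = P_R1 + P_R2 = 0.4091 W

Final answer: 0.4091 W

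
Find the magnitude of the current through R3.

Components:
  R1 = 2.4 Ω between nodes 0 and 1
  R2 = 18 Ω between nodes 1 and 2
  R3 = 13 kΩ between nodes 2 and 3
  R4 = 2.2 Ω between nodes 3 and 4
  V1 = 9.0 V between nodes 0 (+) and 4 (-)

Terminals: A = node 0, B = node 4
Nodal analysis, taking node 4 as the 0 V reference.
Source V1 fixes V_0 = 9 V.
KCL at each unknown node (sum of currents leaving = 0; resistances in Ω):
  Node 1: (V_1 - 9)/2.4 + (V_1 - V_2)/18 = 0
  Node 2: (V_2 - V_1)/18 + (V_2 - V_3)/13000 = 0
  Node 3: (V_3 - V_2)/13000 + (V_3 - 0)/2.2 = 0
Collecting terms (coefficients in siemens):
  0.4722·V_1 - 0.05556·V_2 = 3.75
  0.05563·V_2 - 0.05556·V_1 - 0.00007692·V_3 = 0
  0.4546·V_3 - 0.00007692·V_2 = 0
Solving these 3 simultaneous equations (Gaussian elimination) gives:
  V_1 = 8.998 V, V_2 = 8.986 V, V_3 = 0.00152 V
I_R3 = (V_2 - V_3)/R3 = (8.986 - 0.00152)/13000 = 0.0006911 A
|I_R3| = 0.0006911 A

Final answer: |I_R3| = 0.0006911 A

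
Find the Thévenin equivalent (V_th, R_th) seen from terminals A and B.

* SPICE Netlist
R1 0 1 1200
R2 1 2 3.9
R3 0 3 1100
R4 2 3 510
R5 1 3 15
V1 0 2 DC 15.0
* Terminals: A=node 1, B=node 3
Step 1 — V_th is the open-circuit voltage V_A - V_B (nothing connected across the terminals).
Nodal analysis, taking node 2 as the 0 V reference.
Source V1 fixes V_0 = 15 V.
KCL at each unknown node (sum of currents leaving = 0; resistances in Ω):
  Node 1: (V_1 - 15)/1200 + (V_1 - 0)/3.9 + (V_1 - V_3)/15 = 0
  Node 3: (V_3 - 15)/1100 + (V_3 - 0)/510 + (V_3 - V_1)/15 = 0
Collecting terms (coefficients in siemens):
  0.3239·V_1 - 0.06667·V_3 = 0.0125
  0.06954·V_3 - 0.06667·V_1 = 0.01364
Determinant D = (0.3239)(0.06954) - (-0.06667)(-0.06667) = 0.01808
V_1 = [(0.0125)(0.06954) - (-0.06667)(0.01364)]/D = 0.09836 V
V_3 = [(0.3239)(0.01364) - (0.0125)(-0.06667)]/D = 0.2904 V
V_th = V_1 - V_3 = 0.09836 - 0.2904 = -0.192 V
Step 2 — R_th: zero the source — replace V1 by a short circuit (node 2 merges into node 0) — and find the resistance seen between A (node 1) and B (node 3).
Reduce the network between node 1 (A) and node 3 (B) by series/parallel combination:
  Rp1 = R1 ‖ R2 (parallel, both between nodes 0 and 1) = 1/(1/1200 + 1/3.9) = 3.887 Ω
  Rp2 = R3 ‖ R4 (parallel, both between nodes 0 and 3) = 1/(1/1100 + 1/510) = 348.4 Ω
  Rs1 = Rp1 + Rp2 (series, joined only at node 0) = 3.887 + 348.4 = 352.3 Ω
  Rp3 = R5 ‖ Rs1 (parallel, both between nodes 1 and 3) = 1/(1/15 + 1/352.3) = 14.39 Ω
R_th = 14.39 Ω

Final answer: V_th = -0.192 V, R_th = 14.39 Ω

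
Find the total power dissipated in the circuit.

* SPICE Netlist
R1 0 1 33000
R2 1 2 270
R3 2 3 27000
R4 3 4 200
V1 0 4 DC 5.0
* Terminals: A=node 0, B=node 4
Nodal analysis, taking node 4 as the 0 V reference.
Source V1 fixes V_0 = 5 V.
KCL at each unknown node (sum of currents leaving = 0; resistances in Ω):
  Node 1: (V_1 - 5)/33000 + (V_1 - V_2)/270 = 0
  Node 2: (V_2 - V_1)/270 + (V_2 - V_3)/27000 = 0
  Node 3: (V_3 - V_2)/27000 + (V_3 - 0)/200 = 0
Collecting terms (coefficients in siemens):
  0.003734·V_1 - 0.003704·V_2 = 0.0001515
  0.003741·V_2 - 0.003704·V_1 - 0.00003704·V_3 = 0
  0.005037·V_3 - 0.00003704·V_2 = 0
Solving these 3 simultaneous equations (Gaussian elimination) gives:
  V_1 = 2.271 V, V_2 = 2.249 V, V_3 = 0.01654 V
Power in each resistor, P = (ΔV)²/R:
  P_R1 = (5 - 2.271)²/33000 = 0.0002256 W
  P_R2 = (2.271 - 2.249)²/270 = 0.000001846 W
  P_R3 = (2.249 - 0.01654)²/27000 = 0.0001846 W
  P_R4 = (0.01654 - 0)²/200 = 0.000001367 W
P_total = P_R1 + P_R2 + P_R3 + P_R4 = 0.0004134 W

Final answer: 0.0004134 W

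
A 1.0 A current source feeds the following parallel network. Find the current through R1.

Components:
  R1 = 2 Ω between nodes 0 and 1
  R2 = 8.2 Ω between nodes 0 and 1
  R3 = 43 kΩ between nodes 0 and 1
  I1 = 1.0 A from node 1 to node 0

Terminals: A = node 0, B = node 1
All resistors sit directly between nodes 0 and 1, so they are in parallel and share one voltage V; the full source current 1 A splits among them.
1/R_par = 1/2 + 1/8.2 + 1/43000 = 0.622 S  =>  R_par = 1.608 Ω
V = I × R_par = 1 × 1.608 = 1.608 V
I_R1 = V/R1 = 1.608/2 = 0.8039 A

Final answer: 0.8039 A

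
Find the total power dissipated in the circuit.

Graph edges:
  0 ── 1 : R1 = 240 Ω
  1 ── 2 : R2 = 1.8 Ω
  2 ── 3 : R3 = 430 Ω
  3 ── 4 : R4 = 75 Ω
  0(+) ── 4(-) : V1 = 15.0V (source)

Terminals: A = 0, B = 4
Nodal analysis, taking node 4 as the 0 V reference.
Source V1 fixes V_0 = 15 V.
KCL at each unknown node (sum of currents leaving = 0; resistances in Ω):
  Node 1: (V_1 - 15)/240 + (V_1 - V_2)/1.8 = 0
  Node 2: (V_2 - V_1)/1.8 + (V_2 - V_3)/430 = 0
  Node 3: (V_3 - V_2)/430 + (V_3 - 0)/75 = 0
Collecting terms (coefficients in siemens):
  0.5597·V_1 - 0.5556·V_2 = 0.0625
  0.5579·V_2 - 0.5556·V_1 - 0.002326·V_3 = 0
  0.01566·V_3 - 0.002326·V_2 = 0
Solving these 3 simultaneous equations (Gaussian elimination) gives:
  V_1 = 10.18 V, V_2 = 10.14 V, V_3 = 1.506 V
Power in each resistor, P = (ΔV)²/R:
  P_R1 = (15 - 10.18)²/240 = 0.09682 W
  P_R2 = (10.18 - 10.14)²/1.8 = 0.0007262 W
  P_R3 = (10.14 - 1.506)²/430 = 0.1735 W
  P_R4 = (1.506 - 0)²/75 = 0.03026 W
P_total = P_R1 + P_R2 + P_R3 + P_R4 = 0.3013 W

Final answer: 0.3013 W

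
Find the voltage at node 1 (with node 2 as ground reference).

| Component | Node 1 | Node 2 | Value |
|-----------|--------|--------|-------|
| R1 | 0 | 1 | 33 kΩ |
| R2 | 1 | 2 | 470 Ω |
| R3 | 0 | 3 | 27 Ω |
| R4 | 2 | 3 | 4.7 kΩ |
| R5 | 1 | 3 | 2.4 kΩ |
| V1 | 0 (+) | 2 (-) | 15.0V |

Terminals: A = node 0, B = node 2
Nodal analysis, taking node 2 as the 0 V reference.
Source V1 fixes V_0 = 15 V.
KCL at each unknown node (sum of currents leaving = 0; resistances in Ω):
  Node 1: (V_1 - 15)/33000 + (V_1 - 0)/470 + (V_1 - V_3)/2400 = 0
  Node 3: (V_3 - 15)/27 + (V_3 - 0)/4700 + (V_3 - V_1)/2400 = 0
Collecting terms (coefficients in siemens):
  0.002575·V_1 - 0.0004167·V_3 = 0.0004545
  0.03767·V_3 - 0.0004167·V_1 = 0.5556
Determinant D = (0.002575)(0.03767) - (-0.0004167)(-0.0004167) = 0.0000968
V_1 = [(0.0004545)(0.03767) - (-0.0004167)(0.5556)]/D = 2.568 V
V_3 = [(0.002575)(0.5556) - (0.0004545)(-0.0004167)]/D = 14.78 V
The requested potential is V_1 = 2.568 V.

Final answer: V_1 = 2.568 V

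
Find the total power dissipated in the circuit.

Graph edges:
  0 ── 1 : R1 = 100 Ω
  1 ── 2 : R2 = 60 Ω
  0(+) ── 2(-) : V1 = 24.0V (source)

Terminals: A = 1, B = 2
Nodal analysis, taking node 2 as the 0 V reference.
Source V1 fixes V_0 = 24 V.
KCL at each unknown node (sum of currents leaving = 0; resistances in Ω):
  Node 1: (V_1 - 24)/100 + (V_1 - 0)/60 = 0
Collecting terms: 0.02667 × V_1 = 0.24  =>  V_1 = 9 V
Power in each resistor, P = (ΔV)²/R:
  P_R1 = (24 - 9)²/100 = 2.25 W
  P_R2 = (9 - 0)²/60 = 1.35 W
P_total = P_R1 + P_R2 = 3.6 W

Final answer: 3.6 W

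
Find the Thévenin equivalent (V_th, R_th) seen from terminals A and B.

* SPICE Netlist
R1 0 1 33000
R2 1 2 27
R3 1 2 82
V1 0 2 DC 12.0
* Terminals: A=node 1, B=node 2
Step 1 — V_th is the open-circuit voltage V_A - V_B (nothing connected across the terminals).
Nodal analysis, taking node 2 as the 0 V reference.
Source V1 fixes V_0 = 12 V.
KCL at each unknown node (sum of currents leaving = 0; resistances in Ω):
  Node 1: (V_1 - 12)/33000 + (V_1 - 0)/27 + (V_1 - 0)/82 = 0
Collecting terms: 0.04926 × V_1 = 0.0003636  =>  V_1 = 0.007382 V
V_th = V_1 - V_2 = 0.007382 - 0 = 0.007382 V
Step 2 — R_th: zero the source — replace V1 by a short circuit (node 2 merges into node 0) — and find the resistance seen between A (node 1) and B (node 0).
Reduce the network between node 1 (A) and node 0 (B) by series/parallel combination:
  Rp1 = R1 ‖ R2 ‖ R3 (parallel, all between nodes 0 and 1) = 1/(1/33000 + 1/27 + 1/82) = 20.3 Ω
R_th = 20.3 Ω

Final answer: V_th = 0.007382 V, R_th = 20.3 Ω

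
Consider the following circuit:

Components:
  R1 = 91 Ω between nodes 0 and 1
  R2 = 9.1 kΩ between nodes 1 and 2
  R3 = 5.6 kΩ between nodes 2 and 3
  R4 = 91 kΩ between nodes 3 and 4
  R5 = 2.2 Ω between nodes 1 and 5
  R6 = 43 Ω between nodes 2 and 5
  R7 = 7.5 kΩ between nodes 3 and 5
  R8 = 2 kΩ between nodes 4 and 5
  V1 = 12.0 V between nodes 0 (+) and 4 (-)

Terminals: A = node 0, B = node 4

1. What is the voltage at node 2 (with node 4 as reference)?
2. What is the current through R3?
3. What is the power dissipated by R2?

Nodal analysis, taking node 4 as the 0 V reference.
Source V1 fixes V_0 = 12 V.
KCL at each unknown node (sum of currents leaving = 0; resistances in Ω):
  Node 1: (V_1 - 12)/91 + (V_1 - V_2)/9100 + (V_1 - V_5)/2.2 = 0
  Node 2: (V_2 - V_1)/9100 + (V_2 - V_3)/5600 + (V_2 - V_5)/43 = 0
  Node 3: (V_3 - V_2)/5600 + (V_3 - 0)/91000 + (V_3 - V_5)/7500 = 0
  Node 5: (V_5 - V_1)/2.2 + (V_5 - V_2)/43 + (V_5 - V_3)/7500 + (V_5 - 0)/2000 = 0
Collecting terms (coefficients in siemens):
  0.4656·V_1 - 0.0001099·V_2 - 0.4545·V_5 = 0.1319
  0.02354·V_2 - 0.0001099·V_1 - 0.0001786·V_3 - 0.02326·V_5 = 0
  0.0003229·V_3 - 0.0001786·V_2 - 0.0001333·V_5 = 0
  0.4784·V_5 - 0.4545·V_1 - 0.02326·V_2 - 0.0001333·V_3 = 0
Solving these 4 simultaneous equations (Gaussian elimination) gives:
  V_1 = 11.47 V, V_2 = 11.45 V, V_3 = 11.06 V, V_5 = 11.45 V
Part 1:
  Read off the nodal solution: V_2 = 11.45 V
Part 2:
  I_R3 = (V_2 - V_3)/R3 = (11.45 - 11.06)/5600 = 0.00006938 A
  Magnitude: I_R3 = 0.00006938 A
Part 3:
  I_R2 = (V_1 - V_2)/R2 = (11.47 - 11.45)/9100 = 0.000001733 A
  P_R2 = I_R2² × R2 = (0.000001733)² × 9100 = 0.00000002734 W

Final answers:
1. V_2 = 11.45 V
2. I_R3 = 6.938e-05 A
3. P_R2 = 2.734e-08 W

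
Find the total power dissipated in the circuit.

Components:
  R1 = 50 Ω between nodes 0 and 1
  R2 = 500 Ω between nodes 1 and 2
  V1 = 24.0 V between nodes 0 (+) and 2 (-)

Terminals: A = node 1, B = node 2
Nodal analysis, taking node 2 as the 0 V reference.
Source V1 fixes V_0 = 24 V.
KCL at each unknown node (sum of currents leaving = 0; resistances in Ω):
  Node 1: (V_1 - 24)/50 + (V_1 - 0)/500 = 0
Collecting terms: 0.022 × V_1 = 0.48  =>  V_1 = 21.82 V
Power in each resistor, P = (ΔV)²/R:
  P_R1 = (24 - 21.82)²/50 = 0.09521 W
  P_R2 = (21.82 - 0)²/500 = 0.9521 W
P_total = P_R1 + P_R2 = 1.047 W

Final answer: 1.047 W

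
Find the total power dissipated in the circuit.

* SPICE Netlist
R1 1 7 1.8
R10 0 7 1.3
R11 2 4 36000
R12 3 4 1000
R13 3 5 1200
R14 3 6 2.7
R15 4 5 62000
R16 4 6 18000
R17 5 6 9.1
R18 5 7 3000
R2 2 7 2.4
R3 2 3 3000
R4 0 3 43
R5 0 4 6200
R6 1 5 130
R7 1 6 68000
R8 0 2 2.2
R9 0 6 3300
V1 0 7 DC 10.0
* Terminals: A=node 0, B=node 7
Nodal analysis, taking node 7 as the 0 V reference.
Source V1 fixes V_0 = 10 V.
KCL at each unknown node (sum of currents leaving = 0; resistances in Ω):
  Node 1: (V_1 - 0)/1.8 + (V_1 - V_5)/130 + (V_1 - V_6)/68000 = 0
  Node 2: (V_2 - 0)/2.4 + (V_2 - V_3)/3000 + (V_2 - 10)/2.2 + (V_2 - V_4)/36000 = 0
  Node 3: (V_3 - V_2)/3000 + (V_3 - 10)/43 + (V_3 - V_4)/1000 + (V_3 - V_5)/1200 + (V_3 - V_6)/2.7 = 0
  Node 4: (V_4 - 10)/6200 + (V_4 - V_2)/36000 + (V_4 - V_3)/1000 + (V_4 - V_5)/62000 + (V_4 - V_6)/18000 = 0
  Node 5: (V_5 - V_1)/130 + (V_5 - V_3)/1200 + (V_5 - V_4)/62000 + (V_5 - V_6)/9.1 + (V_5 - 0)/3000 = 0
  Node 6: (V_6 - V_1)/68000 + (V_6 - 10)/3300 + (V_6 - V_3)/2.7 + (V_6 - V_4)/18000 + (V_6 - V_5)/9.1 = 0
Collecting terms (coefficients in siemens):
  0.5633·V_1 - 0.007692·V_5 - 0.00001471·V_6 = 0
  0.8716·V_2 - 0.0003333·V_3 - 0.00002778·V_4 = 4.545
  0.3958·V_3 - 0.0003333·V_2 - 0.001·V_4 - 0.0008333·V_5 - 0.3704·V_6 = 0.2326
  0.001261·V_4 - 0.00002778·V_2 - 0.001·V_3 - 0.00001613·V_5 - 0.00005556·V_6 = 0.001613
  0.1188·V_5 - 0.007692·V_1 - 0.0008333·V_3 - 0.00001613·V_4 - 0.1099·V_6 = 0
  0.4806·V_6 - 0.00001471·V_1 - 0.3704·V_3 - 0.00005556·V_4 - 0.1099·V_5 = 0.00303
Solving these 6 simultaneous equations (Gaussian elimination) gives:
  V_1 = 0.09556 V, V_2 = 5.218 V, V_3 = 7.627 V, V_4 = 7.863 V
  V_5 = 6.983 V, V_6 = 7.481 V
Power in each resistor, P = (ΔV)²/R:
  P_R1 = (0.09556 - 0)²/1.8 = 0.005073 W
  P_R2 = (5.218 - 0)²/2.4 = 11.35 W
  P_R3 = (5.218 - 7.627)²/3000 = 0.001934 W
  P_R4 = (10 - 7.627)²/43 = 0.1309 W
  P_R5 = (10 - 7.863)²/6200 = 0.0007366 W
  P_R6 = (0.09556 - 6.983)²/130 = 0.3649 W
  P_R7 = (0.09556 - 7.481)²/68000 = 0.0008021 W
  P_R8 = (10 - 5.218)²/2.2 = 10.39 W
  P_R9 = (10 - 7.481)²/3300 = 0.001923 W
  P_R10 = (10 - 0)²/1.3 = 76.92 W
  P_R11 = (5.218 - 7.863)²/36000 = 0.0001943 W
  P_R12 = (7.627 - 7.863)²/1000 = 0.00005561 W
  P_R13 = (7.627 - 6.983)²/1200 = 0.0003459 W
  P_R14 = (7.627 - 7.481)²/2.7 = 0.007896 W
  P_R15 = (7.863 - 6.983)²/62000 = 0.00001249 W
  P_R16 = (7.863 - 7.481)²/18000 = 0.0000081 W
  P_R17 = (6.983 - 7.481)²/9.1 = 0.02728 W
  P_R18 = (6.983 - 0)²/3000 = 0.01625 W
P_total = P_R1 + P_R2 + P_R3 + P_R4 + P_R5 + P_R6 + P_R7 + P_R8 + P_R9 + P_R10 + P_R11 + P_R12 + P_R13 + P_R14 + P_R15 + P_R16 + P_R17 + P_R18 = 99.22 W

Final answer: 99.22 W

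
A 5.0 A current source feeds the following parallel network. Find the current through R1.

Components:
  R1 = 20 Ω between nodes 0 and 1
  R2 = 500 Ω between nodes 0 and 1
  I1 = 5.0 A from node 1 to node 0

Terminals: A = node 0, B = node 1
All resistors sit directly between nodes 0 and 1, so they are in parallel and share one voltage V; the full source current 5 A splits among them.
1/R_par = 1/20 + 1/500 = 0.052 S  =>  R_par = 19.23 Ω
V = I × R_par = 5 × 19.23 = 96.15 V
I_R1 = V/R1 = 96.15/20 = 4.808 A

Final answer: 4.808 A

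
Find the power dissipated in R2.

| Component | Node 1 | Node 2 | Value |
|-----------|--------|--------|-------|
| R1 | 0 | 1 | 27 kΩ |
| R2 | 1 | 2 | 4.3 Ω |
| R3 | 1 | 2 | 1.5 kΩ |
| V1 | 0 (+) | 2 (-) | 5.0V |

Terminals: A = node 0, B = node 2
Nodal analysis, taking node 2 as the 0 V reference.
Source V1 fixes V_0 = 5 V.
KCL at each unknown node (sum of currents leaving = 0; resistances in Ω):
  Node 1: (V_1 - 5)/27000 + (V_1 - 0)/4.3 + (V_1 - 0)/1500 = 0
Collecting terms: 0.2333 × V_1 = 0.0001852  =>  V_1 = 0.0007939 V
I_R2 = (V_1 - V_2)/R2 = (0.0007939 - 0)/4.3 = 0.0001846 A
P_R2 = I_R2² × R2 = (0.0001846)² × 4.3 = 0.0000001466 W

Final answer: 1.466e-07 W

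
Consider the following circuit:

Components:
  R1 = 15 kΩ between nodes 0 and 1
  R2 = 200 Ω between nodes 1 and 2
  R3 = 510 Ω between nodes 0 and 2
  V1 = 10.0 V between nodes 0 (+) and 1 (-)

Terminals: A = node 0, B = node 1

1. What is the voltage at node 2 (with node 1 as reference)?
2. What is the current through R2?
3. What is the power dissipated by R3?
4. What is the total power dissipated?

Nodal analysis, taking node 1 as the 0 V reference.
Source V1 fixes V_0 = 10 V.
KCL at each unknown node (sum of currents leaving = 0; resistances in Ω):
  Node 2: (V_2 - 0)/200 + (V_2 - 10)/510 = 0
Collecting terms: 0.006961 × V_2 = 0.01961  =>  V_2 = 2.817 V
Part 1:
  Read off the nodal solution: V_2 = 2.817 V
Part 2:
  I_R2 = (V_1 - V_2)/R2 = (0 - 2.817)/200 = -0.01408 A
  Magnitude: I_R2 = 0.01408 A
Part 3:
  I_R3 = (V_0 - V_2)/R3 = (10 - 2.817)/510 = 0.01408 A
  P_R3 = I_R3² × R3 = (0.01408)² × 510 = 0.1012 W
Part 4:
  Power in each resistor, P = (ΔV)²/R:
    P_R1 = (10 - 0)²/15000 = 0.006667 W
    P_R2 = (0 - 2.817)²/200 = 0.03967 W
    P_R3 = (10 - 2.817)²/510 = 0.1012 W
  P_total = P_R1 + P_R2 + P_R3 = 0.1475 W

Final answers:
1. V_2 = 2.817 V
2. I_R2 = 0.01408 A
3. P_R3 = 0.1012 W
4. P_total = 0.1475 W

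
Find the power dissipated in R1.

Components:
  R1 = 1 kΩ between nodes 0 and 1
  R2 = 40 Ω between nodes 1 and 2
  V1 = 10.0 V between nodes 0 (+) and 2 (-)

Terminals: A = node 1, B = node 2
Nodal analysis, taking node 2 as the 0 V reference.
Source V1 fixes V_0 = 10 V.
KCL at each unknown node (sum of currents leaving = 0; resistances in Ω):
  Node 1: (V_1 - 10)/1000 + (V_1 - 0)/40 = 0
Collecting terms: 0.026 × V_1 = 0.01  =>  V_1 = 0.3846 V
I_R1 = (V_0 - V_1)/R1 = (10 - 0.3846)/1000 = 0.009615 A
P_R1 = I_R1² × R1 = (0.009615)² × 1000 = 0.09246 W

Final answer: 0.09246 W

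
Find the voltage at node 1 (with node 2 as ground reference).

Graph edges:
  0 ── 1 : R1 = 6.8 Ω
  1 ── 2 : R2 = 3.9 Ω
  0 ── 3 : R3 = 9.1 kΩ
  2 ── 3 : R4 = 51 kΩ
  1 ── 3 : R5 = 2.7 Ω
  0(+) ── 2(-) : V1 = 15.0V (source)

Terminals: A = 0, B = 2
Nodal analysis, taking node 2 as the 0 V reference.
Source V1 fixes V_0 = 15 V.
KCL at each unknown node (sum of currents leaving = 0; resistances in Ω):
  Node 1: (V_1 - 15)/6.8 + (V_1 - 0)/3.9 + (V_1 - V_3)/2.7 = 0
  Node 3: (V_3 - 15)/9100 + (V_3 - 0)/51000 + (V_3 - V_1)/2.7 = 0
Collecting terms (coefficients in siemens):
  0.7738·V_1 - 0.3704·V_3 = 2.206
  0.3705·V_3 - 0.3704·V_1 = 0.001648
Determinant D = (0.7738)(0.3705) - (-0.3704)(-0.3704) = 0.1495
V_1 = [(2.206)(0.3705) - (-0.3704)(0.001648)]/D = 5.47 V
V_3 = [(0.7738)(0.001648) - (2.206)(-0.3704)]/D = 5.472 V
The requested potential is V_1 = 5.47 V.

Final answer: V_1 = 5.47 V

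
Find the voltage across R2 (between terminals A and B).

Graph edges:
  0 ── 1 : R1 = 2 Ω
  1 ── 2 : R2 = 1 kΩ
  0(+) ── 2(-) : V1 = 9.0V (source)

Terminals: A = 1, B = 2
R1 and R2 are in series across V1 (node 0 → node 1 → node 2), and the output A–B is taken across R2, so this is a voltage divider.
Series current: I = V1/(R1 + R2) = 9/(2 + 1000) = 9/1002 = 0.008982 A
V_R2 = I × R2 = V1 × R2/(R1 + R2) = 9 × 1000/1002 = 8.982 V

Final answer: 8.982 V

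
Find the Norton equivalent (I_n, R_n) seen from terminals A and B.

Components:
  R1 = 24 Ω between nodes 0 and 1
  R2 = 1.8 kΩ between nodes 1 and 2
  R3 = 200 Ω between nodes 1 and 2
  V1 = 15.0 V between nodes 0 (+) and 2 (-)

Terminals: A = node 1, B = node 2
Find the Thévenin equivalent first; then I_n = V_th/R_th and R_n = R_th.
Step 1 — V_th is the open-circuit voltage V_A - V_B (nothing connected across the terminals).
Nodal analysis, taking node 2 as the 0 V reference.
Source V1 fixes V_0 = 15 V.
KCL at each unknown node (sum of currents leaving = 0; resistances in Ω):
  Node 1: (V_1 - 15)/24 + (V_1 - 0)/1800 + (V_1 - 0)/200 = 0
Collecting terms: 0.04722 × V_1 = 0.625  =>  V_1 = 13.24 V
V_th = V_1 - V_2 = 13.24 - 0 = 13.24 V
Step 2 — R_th: zero the source — replace V1 by a short circuit (node 2 merges into node 0) — and find the resistance seen between A (node 1) and B (node 0).
Reduce the network between node 1 (A) and node 0 (B) by series/parallel combination:
  Rp1 = R1 ‖ R2 ‖ R3 (parallel, all between nodes 0 and 1) = 1/(1/24 + 1/1800 + 1/200) = 21.18 Ω
R_th = 21.18 Ω
I_n = V_th/R_th = 13.24/21.18 = 0.625 A, and R_n = R_th = 21.18 Ω

Final answer: I_n = 0.625 A, R_n = 21.18 Ω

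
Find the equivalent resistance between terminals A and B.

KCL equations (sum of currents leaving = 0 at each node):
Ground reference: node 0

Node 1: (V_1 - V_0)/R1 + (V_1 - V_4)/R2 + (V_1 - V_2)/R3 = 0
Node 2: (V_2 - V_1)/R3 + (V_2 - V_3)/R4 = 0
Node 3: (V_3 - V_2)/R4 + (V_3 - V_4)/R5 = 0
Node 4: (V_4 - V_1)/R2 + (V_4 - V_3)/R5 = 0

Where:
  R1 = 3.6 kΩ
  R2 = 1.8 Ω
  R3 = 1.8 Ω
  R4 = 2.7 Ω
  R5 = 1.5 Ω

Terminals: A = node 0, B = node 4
Reduce the network between node 0 (A) and node 4 (B) by series/parallel combination:
  Rs1 = R3 + R4 (series, joined only at node 2) = 1.8 + 2.7 = 4.5 Ω
  Rs2 = R5 + Rs1 (series, joined only at node 3) = 1.5 + 4.5 = 6 Ω
  Rp1 = R2 ‖ Rs2 (parallel, both between nodes 1 and 4) = 1/(1/1.8 + 1/6) = 1.385 Ω
  Rs3 = R1 + Rp1 (series, joined only at node 1) = 3600 + 1.385 = 3601 Ω
R_eq = 3.601 kΩ

Final answer: 3.601 kΩ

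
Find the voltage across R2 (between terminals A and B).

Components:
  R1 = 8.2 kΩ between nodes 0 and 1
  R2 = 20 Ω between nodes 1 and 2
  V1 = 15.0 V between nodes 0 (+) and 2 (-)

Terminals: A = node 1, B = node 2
R1 and R2 are in series across V1 (node 0 → node 1 → node 2), and the output A–B is taken across R2, so this is a voltage divider.
Series current: I = V1/(R1 + R2) = 15/(8200 + 20) = 15/8220 = 0.001825 A
V_R2 = I × R2 = V1 × R2/(R1 + R2) = 15 × 20/8220 = 0.0365 V

Final answer: 0.0365 V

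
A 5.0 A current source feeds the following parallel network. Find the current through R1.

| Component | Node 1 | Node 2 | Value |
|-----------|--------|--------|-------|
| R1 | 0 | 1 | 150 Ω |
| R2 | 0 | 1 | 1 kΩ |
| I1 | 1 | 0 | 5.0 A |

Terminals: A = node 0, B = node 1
All resistors sit directly between nodes 0 and 1, so they are in parallel and share one voltage V; the full source current 5 A splits among them.
1/R_par = 1/150 + 1/1000 = 0.007667 S  =>  R_par = 130.4 Ω
V = I × R_par = 5 × 130.4 = 652.2 V
I_R1 = V/R1 = 652.2/150 = 4.348 A

Final answer: 4.348 A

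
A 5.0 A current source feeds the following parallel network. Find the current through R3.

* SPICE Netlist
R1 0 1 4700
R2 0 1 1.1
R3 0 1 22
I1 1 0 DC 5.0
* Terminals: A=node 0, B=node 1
All resistors sit directly between nodes 0 and 1, so they are in parallel and share one voltage V; the full source current 5 A splits among them.
1/R_par = 1/4700 + 1/1.1 + 1/22 = 0.9548 S  =>  R_par = 1.047 Ω
V = I × R_par = 5 × 1.047 = 5.237 V
I_R3 = V/R3 = 5.237/22 = 0.238 A

Final answer: 0.238 A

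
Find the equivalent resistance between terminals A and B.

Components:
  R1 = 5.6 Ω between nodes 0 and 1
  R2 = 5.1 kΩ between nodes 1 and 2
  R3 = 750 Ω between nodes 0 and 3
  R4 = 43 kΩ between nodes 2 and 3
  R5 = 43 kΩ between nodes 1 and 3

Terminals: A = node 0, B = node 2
The network is not a plain series/parallel combination. Inject a 1 A test current into terminal A (node 0) and return it from terminal B (node 2); then R_eq = V_A / (1 A).
Nodal analysis, taking node 2 as the 0 V reference.
Current source I_test pushes 1 A into node 0 and draws it out of node 2.
KCL at each unknown node (sum of currents leaving = 0; resistances in Ω):
  Node 0: (V_0 - V_1)/5.6 + (V_0 - V_3)/750 - 1 = 0
  Node 1: (V_1 - V_0)/5.6 + (V_1 - 0)/5100 + (V_1 - V_3)/43000 = 0
  Node 3: (V_3 - V_0)/750 + (V_3 - V_1)/43000 + (V_3 - 0)/43000 = 0
Collecting terms (coefficients in siemens):
  0.1799·V_0 - 0.1786·V_1 - 0.001333·V_3 = 1
  0.1788·V_1 - 0.1786·V_0 - 0.00002326·V_3 = 0
  0.00138·V_3 - 0.001333·V_0 - 0.00002326·V_1 = 0
Solving these 3 simultaneous equations (Gaussian elimination) gives:
  V_0 = 4572 V, V_1 = 4567 V, V_3 = 4495 V
R_eq = V_0 / 1 A = 4572 Ω = 4.572 kΩ

Final answer: 4.572 kΩ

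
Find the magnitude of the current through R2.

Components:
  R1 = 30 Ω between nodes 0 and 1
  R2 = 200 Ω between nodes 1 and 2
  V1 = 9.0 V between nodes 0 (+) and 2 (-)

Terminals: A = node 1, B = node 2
Nodal analysis, taking node 2 as the 0 V reference.
Source V1 fixes V_0 = 9 V.
KCL at each unknown node (sum of currents leaving = 0; resistances in Ω):
  Node 1: (V_1 - 9)/30 + (V_1 - 0)/200 = 0
Collecting terms: 0.03833 × V_1 = 0.3  =>  V_1 = 7.826 V
I_R2 = (V_1 - V_2)/R2 = (7.826 - 0)/200 = 0.03913 A
|I_R2| = 0.03913 A

Final answer: |I_R2| = 0.03913 A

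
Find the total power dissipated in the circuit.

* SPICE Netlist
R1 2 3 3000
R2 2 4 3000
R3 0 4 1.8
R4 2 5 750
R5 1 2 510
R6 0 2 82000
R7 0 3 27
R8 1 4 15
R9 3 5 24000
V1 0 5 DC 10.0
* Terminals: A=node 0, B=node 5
Nodal analysis, taking node 5 as the 0 V reference.
Source V1 fixes V_0 = 10 V.
KCL at each unknown node (sum of currents leaving = 0; resistances in Ω):
  Node 1: (V_1 - V_2)/510 + (V_1 - V_4)/15 = 0
  Node 2: (V_2 - V_3)/3000 + (V_2 - V_4)/3000 + (V_2 - 0)/750 + (V_2 - V_1)/510 + (V_2 - 10)/82000 = 0
  Node 3: (V_3 - V_2)/3000 + (V_3 - 10)/27 + (V_3 - 0)/24000 = 0
  Node 4: (V_4 - V_2)/3000 + (V_4 - 10)/1.8 + (V_4 - V_1)/15 = 0
Collecting terms (coefficients in siemens):
  0.06863·V_1 - 0.001961·V_2 - 0.06667·V_4 = 0
  0.003973·V_2 - 0.001961·V_1 - 0.0003333·V_3 - 0.0003333·V_4 = 0.000122
  0.03741·V_3 - 0.0003333·V_2 = 0.3704
  0.6226·V_4 - 0.06667·V_1 - 0.0003333·V_2 = 5.556
Solving these 4 simultaneous equations (Gaussian elimination) gives:
  V_1 = 9.889 V, V_2 = 6.585 V, V_3 = 9.958 V, V_4 = 9.986 V
Power in each resistor, P = (ΔV)²/R:
  P_R1 = (6.585 - 9.958)²/3000 = 0.003794 W
  P_R2 = (6.585 - 9.986)²/3000 = 0.003857 W
  P_R3 = (10 - 9.986)²/1.8 = 0.0001043 W
  P_R4 = (6.585 - 0)²/750 = 0.05781 W
  P_R5 = (9.889 - 6.585)²/510 = 0.02141 W
  P_R6 = (10 - 6.585)²/82000 = 0.0001423 W
  P_R7 = (10 - 9.958)²/27 = 0.00006399 W
  P_R8 = (9.889 - 9.986)²/15 = 0.0006297 W
  P_R9 = (9.958 - 0)²/24000 = 0.004132 W
P_total = P_R1 + P_R2 + P_R3 + P_R4 + P_R5 + P_R6 + P_R7 + P_R8 + P_R9 = 0.09194 W

Final answer: 0.09194 W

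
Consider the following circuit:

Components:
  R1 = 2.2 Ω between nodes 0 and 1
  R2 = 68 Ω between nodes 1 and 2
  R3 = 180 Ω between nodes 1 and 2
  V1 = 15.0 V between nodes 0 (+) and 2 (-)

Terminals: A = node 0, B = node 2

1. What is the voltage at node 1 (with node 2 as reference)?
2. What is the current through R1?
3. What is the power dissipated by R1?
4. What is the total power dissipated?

Nodal analysis, taking node 2 as the 0 V reference.
Source V1 fixes V_0 = 15 V.
KCL at each unknown node (sum of currents leaving = 0; resistances in Ω):
  Node 1: (V_1 - 15)/2.2 + (V_1 - 0)/68 + (V_1 - 0)/180 = 0
Collecting terms: 0.4748 × V_1 = 6.818  =>  V_1 = 14.36 V
Part 1:
  Read off the nodal solution: V_1 = 14.36 V
Part 2:
  I_R1 = (V_0 - V_1)/R1 = (15 - 14.36)/2.2 = 0.291 A
  Magnitude: I_R1 = 0.291 A
Part 3:
  I_R1 = (V_0 - V_1)/R1 = (15 - 14.36)/2.2 = 0.291 A
  P_R1 = I_R1² × R1 = (0.291)² × 2.2 = 0.1862 W
Part 4:
  Power in each resistor, P = (ΔV)²/R:
    P_R1 = (15 - 14.36)²/2.2 = 0.1862 W
    P_R2 = (14.36 - 0)²/68 = 3.032 W
    P_R3 = (14.36 - 0)²/180 = 1.146 W
  P_total = P_R1 + P_R2 + P_R3 = 4.364 W

Final answers:
1. V_1 = 14.36 V
2. I_R1 = 0.291 A
3. P_R1 = 0.1862 W
4. P_total = 4.364 W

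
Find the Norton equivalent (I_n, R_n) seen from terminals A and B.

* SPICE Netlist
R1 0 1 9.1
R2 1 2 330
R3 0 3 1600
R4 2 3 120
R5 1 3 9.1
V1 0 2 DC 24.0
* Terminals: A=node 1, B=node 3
Find the Thévenin equivalent first; then I_n = V_th/R_th and R_n = R_th.
Step 1 — V_th is the open-circuit voltage V_A - V_B (nothing connected across the terminals).
Nodal analysis, taking node 2 as the 0 V reference.
Source V1 fixes V_0 = 24 V.
KCL at each unknown node (sum of currents leaving = 0; resistances in Ω):
  Node 1: (V_1 - 24)/9.1 + (V_1 - 0)/330 + (V_1 - V_3)/9.1 = 0
  Node 3: (V_3 - 24)/1600 + (V_3 - 0)/120 + (V_3 - V_1)/9.1 = 0
Collecting terms (coefficients in siemens):
  0.2228·V_1 - 0.1099·V_3 = 2.637
  0.1188·V_3 - 0.1099·V_1 = 0.015
Determinant D = (0.2228)(0.1188) - (-0.1099)(-0.1099) = 0.0144
V_1 = [(2.637)(0.1188) - (-0.1099)(0.015)]/D = 21.87 V
V_3 = [(0.2228)(0.015) - (2.637)(-0.1099)]/D = 20.35 V
V_th = V_1 - V_3 = 21.87 - 20.35 = 1.523 V
Step 2 — R_th: zero the source — replace V1 by a short circuit (node 2 merges into node 0) — and find the resistance seen between A (node 1) and B (node 3).
Reduce the network between node 1 (A) and node 3 (B) by series/parallel combination:
  Rp1 = R1 ‖ R2 (parallel, both between nodes 0 and 1) = 1/(1/9.1 + 1/330) = 8.856 Ω
  Rp2 = R3 ‖ R4 (parallel, both between nodes 0 and 3) = 1/(1/1600 + 1/120) = 111.6 Ω
  Rs1 = Rp1 + Rp2 (series, joined only at node 0) = 8.856 + 111.6 = 120.5 Ω
  Rp3 = R5 ‖ Rs1 (parallel, both between nodes 1 and 3) = 1/(1/9.1 + 1/120.5) = 8.461 Ω
R_th = 8.461 Ω
I_n = V_th/R_th = 1.523/8.461 = 0.18 A, and R_n = R_th = 8.461 Ω

Final answer: I_n = 0.18 A, R_n = 8.461 Ω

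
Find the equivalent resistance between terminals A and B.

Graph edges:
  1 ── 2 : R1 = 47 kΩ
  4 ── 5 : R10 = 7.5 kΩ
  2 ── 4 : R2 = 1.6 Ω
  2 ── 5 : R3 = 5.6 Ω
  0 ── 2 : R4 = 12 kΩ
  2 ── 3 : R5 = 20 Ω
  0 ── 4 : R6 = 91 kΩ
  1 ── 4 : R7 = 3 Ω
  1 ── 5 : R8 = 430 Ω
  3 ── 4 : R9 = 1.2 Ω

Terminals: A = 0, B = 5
The network is not a plain series/parallel combination. Inject a 1 A test current into terminal A (node 0) and return it from terminal B (node 5); then R_eq = V_A / (1 A).
Nodal analysis, taking node 5 as the 0 V reference.
Current source I_test pushes 1 A into node 0 and draws it out of node 5.
KCL at each unknown node (sum of currents leaving = 0; resistances in Ω):
  Node 0: (V_0 - V_2)/12000 + (V_0 - V_4)/91000 - 1 = 0
  Node 1: (V_1 - V_2)/47000 + (V_1 - V_4)/3 + (V_1 - 0)/430 = 0
  Node 2: (V_2 - V_0)/12000 + (V_2 - V_1)/47000 + (V_2 - V_4)/1.6 + (V_2 - 0)/5.6 + (V_2 - V_3)/20 = 0
  Node 3: (V_3 - V_2)/20 + (V_3 - V_4)/1.2 = 0
  Node 4: (V_4 - V_0)/91000 + (V_4 - V_1)/3 + (V_4 - V_2)/1.6 + (V_4 - V_3)/1.2 + (V_4 - 0)/7500 = 0
Collecting terms (coefficients in siemens):
  0.00009432·V_0 - 0.00008333·V_2 - 0.00001099·V_4 = 1
  0.3357·V_1 - 0.00002128·V_2 - 0.3333·V_4 = 0
  0.8537·V_2 - 0.00008333·V_0 - 0.00002128·V_1 - 0.05·V_3 - 0.625·V_4 = 0
  0.8833·V_3 - 0.05·V_2 - 0.8333·V_4 = 0
  1.792·V_4 - 0.00001099·V_0 - 0.3333·V_1 - 0.625·V_2 - 0.8333·V_3 = 0
Solving these 5 simultaneous equations (Gaussian elimination) gives:
  V_0 = 10610 V, V_1 = 5.636 V, V_2 = 5.522 V, V_3 = 5.666 V
  V_4 = 5.675 V
R_eq = V_0 / 1 A = 10610 Ω = 10.61 kΩ

Final answer: 10.61 kΩ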